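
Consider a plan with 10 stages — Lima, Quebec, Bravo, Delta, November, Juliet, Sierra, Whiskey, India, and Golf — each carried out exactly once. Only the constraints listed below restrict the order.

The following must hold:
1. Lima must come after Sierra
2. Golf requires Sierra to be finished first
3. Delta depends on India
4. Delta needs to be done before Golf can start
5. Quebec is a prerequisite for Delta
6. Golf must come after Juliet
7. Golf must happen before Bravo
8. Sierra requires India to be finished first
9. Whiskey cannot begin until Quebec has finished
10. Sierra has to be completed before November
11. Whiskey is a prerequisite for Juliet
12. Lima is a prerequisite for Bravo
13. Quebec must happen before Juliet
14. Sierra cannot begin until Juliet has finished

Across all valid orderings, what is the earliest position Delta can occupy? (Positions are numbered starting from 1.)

3

Every stage that must precede Delta has to come before it. Tracing all chains that end at Delta, those stages are: Quebec, India — 2 in total.
With 2 mandatory predecessors, the earliest Delta can sit is position 2+1 = 3, and placing just those 2 first achieves it.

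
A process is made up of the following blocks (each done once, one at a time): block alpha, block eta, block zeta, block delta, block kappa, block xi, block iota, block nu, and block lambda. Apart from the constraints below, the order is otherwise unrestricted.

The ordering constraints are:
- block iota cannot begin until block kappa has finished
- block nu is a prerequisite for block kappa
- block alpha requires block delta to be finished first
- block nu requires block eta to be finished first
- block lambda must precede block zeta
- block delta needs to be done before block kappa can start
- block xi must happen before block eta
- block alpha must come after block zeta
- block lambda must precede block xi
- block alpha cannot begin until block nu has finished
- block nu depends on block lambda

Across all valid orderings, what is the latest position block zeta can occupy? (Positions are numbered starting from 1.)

8

The only block forced after block zeta (directly or by a chain) is block alpha.
So at least 1 block follows block zeta, putting block zeta no later than position 8. That position is achievable by scheduling everything else first.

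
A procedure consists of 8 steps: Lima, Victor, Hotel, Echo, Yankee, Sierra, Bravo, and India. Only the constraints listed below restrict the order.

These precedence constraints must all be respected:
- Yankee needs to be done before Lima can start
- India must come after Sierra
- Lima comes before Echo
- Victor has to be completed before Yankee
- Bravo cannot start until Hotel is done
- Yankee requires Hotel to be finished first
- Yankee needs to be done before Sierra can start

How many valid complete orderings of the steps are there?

The steps with no prerequisites are Victor, Hotel; any of them can be placed first.
Counting all ways to extend the partial order to a total order gives 78.

78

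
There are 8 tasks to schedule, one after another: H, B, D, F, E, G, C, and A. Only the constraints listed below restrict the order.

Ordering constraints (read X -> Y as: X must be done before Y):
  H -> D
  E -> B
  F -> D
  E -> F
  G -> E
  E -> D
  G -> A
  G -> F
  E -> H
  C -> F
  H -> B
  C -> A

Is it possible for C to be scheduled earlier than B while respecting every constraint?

Yes

The constraints leave C and B unordered relative to each other; nothing requires B earlier.
That means at least one valid schedule has C before B.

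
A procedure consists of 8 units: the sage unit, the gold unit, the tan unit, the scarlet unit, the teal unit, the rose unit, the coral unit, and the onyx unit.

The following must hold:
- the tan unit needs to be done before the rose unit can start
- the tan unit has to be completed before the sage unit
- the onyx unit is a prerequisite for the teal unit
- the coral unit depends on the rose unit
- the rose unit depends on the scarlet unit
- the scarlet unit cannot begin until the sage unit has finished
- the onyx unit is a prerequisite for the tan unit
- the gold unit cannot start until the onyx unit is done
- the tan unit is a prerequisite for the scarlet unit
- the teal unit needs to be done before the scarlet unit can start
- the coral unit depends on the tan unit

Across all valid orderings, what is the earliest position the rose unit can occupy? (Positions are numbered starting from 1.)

The units that are forced before the rose unit, directly or transitively, are the sage unit, the tan unit, the scarlet unit, the teal unit, the onyx unit. That's 5 units.
With 5 mandatory predecessors, the earliest the rose unit can sit is position 5+1 = 6, and placing just those 5 first achieves it.

6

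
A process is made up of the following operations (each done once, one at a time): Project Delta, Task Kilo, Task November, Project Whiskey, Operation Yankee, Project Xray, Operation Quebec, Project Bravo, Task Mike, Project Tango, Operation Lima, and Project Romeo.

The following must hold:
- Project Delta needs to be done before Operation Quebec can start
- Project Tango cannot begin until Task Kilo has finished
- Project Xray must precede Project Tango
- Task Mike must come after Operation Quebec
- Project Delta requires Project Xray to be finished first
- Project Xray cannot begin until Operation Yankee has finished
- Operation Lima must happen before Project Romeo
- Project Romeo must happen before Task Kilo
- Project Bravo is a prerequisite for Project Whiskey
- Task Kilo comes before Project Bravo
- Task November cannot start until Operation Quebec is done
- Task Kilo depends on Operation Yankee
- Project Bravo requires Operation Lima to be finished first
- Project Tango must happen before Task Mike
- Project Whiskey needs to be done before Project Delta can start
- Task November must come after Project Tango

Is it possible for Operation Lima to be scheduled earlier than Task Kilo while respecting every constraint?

Yes

The constraints force Operation Lima before Task Kilo, so yes — every valid ordering has Operation Lima earlier.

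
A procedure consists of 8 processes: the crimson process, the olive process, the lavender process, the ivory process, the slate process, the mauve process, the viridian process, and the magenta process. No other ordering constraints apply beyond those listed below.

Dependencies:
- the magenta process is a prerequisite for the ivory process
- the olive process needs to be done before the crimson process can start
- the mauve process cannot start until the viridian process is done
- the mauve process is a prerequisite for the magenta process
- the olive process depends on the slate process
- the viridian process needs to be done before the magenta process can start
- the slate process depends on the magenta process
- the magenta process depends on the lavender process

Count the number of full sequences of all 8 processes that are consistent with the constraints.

12

2 processes have no prerequisites (the lavender process, the viridian process), so any of them could come first.
Enumerating by repeatedly choosing an available process (one whose prerequisites are all placed) gives 12 distinct complete orderings.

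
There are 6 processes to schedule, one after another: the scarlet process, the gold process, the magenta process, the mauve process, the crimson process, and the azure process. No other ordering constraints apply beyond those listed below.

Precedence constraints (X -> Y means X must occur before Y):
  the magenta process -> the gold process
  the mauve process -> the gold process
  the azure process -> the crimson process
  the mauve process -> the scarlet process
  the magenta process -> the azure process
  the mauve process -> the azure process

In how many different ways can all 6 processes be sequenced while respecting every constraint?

2 processes have no prerequisites (the magenta process, the mauve process), so any of them could come first.
Systematically extending each partial ordering one process at a time and counting, there are 27 complete orderings.

27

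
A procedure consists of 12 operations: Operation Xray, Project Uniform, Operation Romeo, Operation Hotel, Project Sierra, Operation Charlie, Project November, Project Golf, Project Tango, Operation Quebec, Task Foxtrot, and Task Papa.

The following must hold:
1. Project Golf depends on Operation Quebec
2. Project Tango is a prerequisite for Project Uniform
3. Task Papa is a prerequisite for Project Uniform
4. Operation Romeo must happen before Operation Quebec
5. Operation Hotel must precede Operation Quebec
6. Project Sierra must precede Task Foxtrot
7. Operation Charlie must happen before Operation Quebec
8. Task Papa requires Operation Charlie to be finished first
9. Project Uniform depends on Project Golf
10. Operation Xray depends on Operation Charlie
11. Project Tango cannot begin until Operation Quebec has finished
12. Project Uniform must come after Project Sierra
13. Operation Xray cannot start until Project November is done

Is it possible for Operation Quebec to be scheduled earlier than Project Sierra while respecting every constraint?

No chain of constraints runs from Project Sierra to Operation Quebec, so Project Sierra is not required to come first.
That means at least one valid schedule has Operation Quebec before Project Sierra.

Yes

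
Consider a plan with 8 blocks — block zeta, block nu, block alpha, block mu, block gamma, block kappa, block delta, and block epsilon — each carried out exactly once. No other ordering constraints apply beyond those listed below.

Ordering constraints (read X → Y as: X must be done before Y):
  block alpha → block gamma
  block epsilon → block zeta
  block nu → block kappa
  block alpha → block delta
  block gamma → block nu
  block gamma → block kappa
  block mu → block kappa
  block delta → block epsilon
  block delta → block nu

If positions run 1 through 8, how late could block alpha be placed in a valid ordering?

The blocks that are forced after block alpha, directly or by a chain of constraints, are block zeta, block nu, block gamma, block kappa, block delta, block epsilon. That's 6 blocks.
So at least 6 blocks follow block alpha, putting block alpha no later than position 2. That position is achievable by scheduling everything else first.

2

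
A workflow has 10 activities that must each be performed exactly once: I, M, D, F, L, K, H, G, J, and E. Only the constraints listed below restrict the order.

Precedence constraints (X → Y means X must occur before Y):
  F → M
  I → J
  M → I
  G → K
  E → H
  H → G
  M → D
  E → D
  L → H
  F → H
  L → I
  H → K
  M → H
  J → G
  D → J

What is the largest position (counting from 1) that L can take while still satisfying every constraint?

5

Following every chain forward from L, the activities that must come later are I, K, H, G, J — 5 of them.
With 5 mandatory successors out of 10 activities total, the latest slot for L is 10−5 = 5, and it's reachable by doing all non-successors before L.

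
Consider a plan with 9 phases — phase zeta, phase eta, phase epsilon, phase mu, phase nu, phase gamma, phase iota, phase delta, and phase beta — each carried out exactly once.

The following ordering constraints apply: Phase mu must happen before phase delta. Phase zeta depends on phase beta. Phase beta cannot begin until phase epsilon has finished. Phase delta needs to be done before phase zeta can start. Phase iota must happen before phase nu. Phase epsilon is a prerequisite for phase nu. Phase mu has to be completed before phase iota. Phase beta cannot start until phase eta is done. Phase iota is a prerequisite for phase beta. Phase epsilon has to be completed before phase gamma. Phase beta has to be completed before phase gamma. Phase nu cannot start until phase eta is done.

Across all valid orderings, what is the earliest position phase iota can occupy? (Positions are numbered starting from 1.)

2

Working backwards through the constraints from phase iota, its only required predecessor is phase mu.
With 1 mandatory predecessor, the earliest phase iota can sit is position 1+1 = 2, and placing just that one first achieves it.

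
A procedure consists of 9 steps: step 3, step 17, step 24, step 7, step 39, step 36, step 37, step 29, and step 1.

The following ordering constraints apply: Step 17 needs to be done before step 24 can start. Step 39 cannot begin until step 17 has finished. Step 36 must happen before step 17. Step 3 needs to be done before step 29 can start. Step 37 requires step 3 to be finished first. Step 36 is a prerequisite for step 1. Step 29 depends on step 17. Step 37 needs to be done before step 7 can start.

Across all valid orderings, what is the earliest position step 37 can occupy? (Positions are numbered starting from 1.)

2

The only step forced before step 37 (directly or transitively) is step 3.
So at minimum 1 step comes before step 37, putting step 37 no earlier than position 2. That position is achievable by scheduling exactly that predecessor first.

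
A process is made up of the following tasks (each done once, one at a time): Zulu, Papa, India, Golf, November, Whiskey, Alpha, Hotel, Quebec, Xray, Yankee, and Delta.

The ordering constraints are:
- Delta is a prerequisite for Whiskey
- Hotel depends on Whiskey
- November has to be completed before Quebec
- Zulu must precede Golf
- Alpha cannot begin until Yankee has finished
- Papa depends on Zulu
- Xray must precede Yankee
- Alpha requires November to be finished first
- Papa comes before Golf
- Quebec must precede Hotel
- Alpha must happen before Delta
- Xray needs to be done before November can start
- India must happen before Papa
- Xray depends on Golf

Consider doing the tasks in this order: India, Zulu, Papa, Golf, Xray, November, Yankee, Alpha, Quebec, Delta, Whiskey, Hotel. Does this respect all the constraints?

Yes

Checking each listed constraint against this order: for instance, Quebec is in position 9 and Hotel in position 12, so that constraint holds — and the remaining constraints check out the same way.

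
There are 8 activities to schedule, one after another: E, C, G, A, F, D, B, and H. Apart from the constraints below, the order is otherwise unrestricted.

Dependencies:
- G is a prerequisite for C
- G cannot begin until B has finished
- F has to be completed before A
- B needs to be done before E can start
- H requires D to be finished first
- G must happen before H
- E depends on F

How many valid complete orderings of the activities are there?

3 activities have no prerequisites (F, D, B), so any of them could come first.
Enumerating by repeatedly choosing an available activity (one whose prerequisites are all placed) gives 709 distinct complete orderings.

709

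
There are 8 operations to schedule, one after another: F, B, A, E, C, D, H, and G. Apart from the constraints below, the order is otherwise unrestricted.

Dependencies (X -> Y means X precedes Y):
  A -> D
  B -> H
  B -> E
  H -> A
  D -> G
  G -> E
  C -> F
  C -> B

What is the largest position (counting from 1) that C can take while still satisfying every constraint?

1

The operations that are forced after C, directly or by a chain of constraints, are F, B, A, E, D, H, G. That's 7 operations.
With 7 mandatory successors out of 8 operations total, the latest slot for C is 8−7 = 1, and it's reachable by doing all non-successors before C.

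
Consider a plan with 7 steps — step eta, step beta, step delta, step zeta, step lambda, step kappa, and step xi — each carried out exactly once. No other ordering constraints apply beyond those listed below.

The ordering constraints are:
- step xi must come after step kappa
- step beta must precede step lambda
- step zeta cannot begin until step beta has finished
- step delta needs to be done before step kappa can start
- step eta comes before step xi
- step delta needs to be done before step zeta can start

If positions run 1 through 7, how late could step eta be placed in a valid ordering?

The only step forced after step eta (directly or by a chain) is step xi.
With 1 mandatory successor out of 7 steps total, the latest slot for step eta is 7−1 = 6, and it's reachable by doing all non-successors before step eta.

6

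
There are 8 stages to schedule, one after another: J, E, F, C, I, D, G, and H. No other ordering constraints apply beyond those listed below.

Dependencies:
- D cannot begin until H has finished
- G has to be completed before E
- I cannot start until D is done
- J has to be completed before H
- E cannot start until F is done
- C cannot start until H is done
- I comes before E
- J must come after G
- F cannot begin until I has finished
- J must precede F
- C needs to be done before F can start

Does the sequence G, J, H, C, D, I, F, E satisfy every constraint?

Checking each listed constraint against this order: for instance, G is in position 1 and E in position 8, so that constraint holds — and the remaining constraints check out the same way.

Yes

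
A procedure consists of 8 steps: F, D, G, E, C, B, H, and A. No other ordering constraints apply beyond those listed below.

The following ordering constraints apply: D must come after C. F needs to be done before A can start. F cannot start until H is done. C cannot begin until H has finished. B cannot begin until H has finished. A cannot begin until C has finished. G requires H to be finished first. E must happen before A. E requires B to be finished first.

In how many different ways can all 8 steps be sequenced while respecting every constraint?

294

Only H has no prerequisites, so it must go first.
Enumerating by repeatedly choosing an available step (one whose prerequisites are all placed) gives 294 distinct complete orderings.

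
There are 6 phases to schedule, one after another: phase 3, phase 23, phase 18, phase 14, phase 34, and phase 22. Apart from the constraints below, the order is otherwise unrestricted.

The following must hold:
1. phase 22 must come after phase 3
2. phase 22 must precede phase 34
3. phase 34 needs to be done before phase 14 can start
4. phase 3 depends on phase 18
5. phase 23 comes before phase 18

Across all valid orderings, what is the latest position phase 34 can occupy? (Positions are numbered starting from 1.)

5

Following the constraints forward from phase 34, its only required successor is phase 14.
So at least 1 phase follows phase 34, putting phase 34 no later than position 5. That position is achievable by scheduling everything else first.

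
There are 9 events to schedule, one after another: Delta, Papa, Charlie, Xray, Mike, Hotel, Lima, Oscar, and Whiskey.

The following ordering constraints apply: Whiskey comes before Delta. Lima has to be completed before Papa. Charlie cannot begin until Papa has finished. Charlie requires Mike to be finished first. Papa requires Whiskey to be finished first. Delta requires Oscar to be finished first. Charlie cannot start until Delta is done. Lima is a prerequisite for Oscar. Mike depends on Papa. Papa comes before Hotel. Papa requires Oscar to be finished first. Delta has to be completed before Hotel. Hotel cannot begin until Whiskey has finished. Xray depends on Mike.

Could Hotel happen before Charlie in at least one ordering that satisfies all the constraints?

Yes

No chain of constraints runs from Charlie to Hotel, so Charlie is not required to come first.
That means at least one valid schedule has Hotel before Charlie.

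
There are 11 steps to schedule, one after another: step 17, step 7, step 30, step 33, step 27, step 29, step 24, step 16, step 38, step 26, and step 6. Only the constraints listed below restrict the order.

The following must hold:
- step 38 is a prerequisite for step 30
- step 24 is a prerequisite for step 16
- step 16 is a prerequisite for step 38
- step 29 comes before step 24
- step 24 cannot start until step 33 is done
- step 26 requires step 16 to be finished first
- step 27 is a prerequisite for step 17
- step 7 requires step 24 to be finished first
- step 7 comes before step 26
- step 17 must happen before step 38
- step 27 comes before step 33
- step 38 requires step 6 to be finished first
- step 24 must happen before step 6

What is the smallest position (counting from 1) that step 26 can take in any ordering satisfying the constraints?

7

Working backwards through the constraints from step 26, its full set of required predecessors is step 7, step 33, step 27, step 29, step 24, step 16 — 6 of them.
So at minimum 6 steps come before step 26, putting step 26 no earlier than position 7. That position is achievable by scheduling exactly those predecessors first.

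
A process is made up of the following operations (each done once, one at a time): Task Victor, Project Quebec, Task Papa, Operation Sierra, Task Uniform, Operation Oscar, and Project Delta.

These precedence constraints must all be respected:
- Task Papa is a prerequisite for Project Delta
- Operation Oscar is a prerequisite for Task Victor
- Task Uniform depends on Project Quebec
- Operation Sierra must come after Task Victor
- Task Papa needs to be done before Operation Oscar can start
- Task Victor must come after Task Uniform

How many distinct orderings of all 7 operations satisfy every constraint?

32

2 operations have no prerequisites (Project Quebec, Task Papa), so any of them could come first.
Enumerating by repeatedly choosing an available operation (one whose prerequisites are all placed) gives 32 distinct complete orderings.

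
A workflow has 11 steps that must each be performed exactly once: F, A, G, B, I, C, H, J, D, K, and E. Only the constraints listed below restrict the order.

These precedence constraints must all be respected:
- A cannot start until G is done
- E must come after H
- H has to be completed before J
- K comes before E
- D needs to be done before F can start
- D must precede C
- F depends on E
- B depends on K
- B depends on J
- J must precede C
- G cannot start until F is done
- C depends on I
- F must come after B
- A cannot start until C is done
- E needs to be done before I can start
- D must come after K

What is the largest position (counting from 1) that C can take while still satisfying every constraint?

10

Following the constraints forward from C, its only required successor is A.
With 1 mandatory successor out of 11 steps total, the latest slot for C is 11−1 = 10, and it's reachable by doing all non-successors before C.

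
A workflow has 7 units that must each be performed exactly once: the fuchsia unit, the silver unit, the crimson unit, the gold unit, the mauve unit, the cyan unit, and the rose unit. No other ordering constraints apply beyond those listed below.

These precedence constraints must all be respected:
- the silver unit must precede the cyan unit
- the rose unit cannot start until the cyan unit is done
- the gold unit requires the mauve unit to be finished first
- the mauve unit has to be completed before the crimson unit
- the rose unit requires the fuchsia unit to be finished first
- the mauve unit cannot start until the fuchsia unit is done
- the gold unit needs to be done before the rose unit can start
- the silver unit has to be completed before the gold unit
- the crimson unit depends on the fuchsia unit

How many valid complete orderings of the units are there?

35

2 units have no prerequisites (the fuchsia unit, the silver unit), so any of them could come first.
Counting all ways to extend the partial order to a total order gives 35.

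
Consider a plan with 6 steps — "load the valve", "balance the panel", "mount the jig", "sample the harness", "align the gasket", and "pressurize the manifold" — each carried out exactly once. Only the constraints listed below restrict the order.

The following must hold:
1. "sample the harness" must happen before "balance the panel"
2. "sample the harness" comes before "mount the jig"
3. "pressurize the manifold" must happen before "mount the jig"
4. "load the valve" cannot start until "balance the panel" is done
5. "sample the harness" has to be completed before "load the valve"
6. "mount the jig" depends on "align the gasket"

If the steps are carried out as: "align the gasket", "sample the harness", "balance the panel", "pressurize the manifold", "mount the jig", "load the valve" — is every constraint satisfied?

Yes

Checking each listed constraint against this order: for instance, "align the gasket" is in position 1 and "mount the jig" in position 5, so that constraint holds — and the remaining constraints check out the same way.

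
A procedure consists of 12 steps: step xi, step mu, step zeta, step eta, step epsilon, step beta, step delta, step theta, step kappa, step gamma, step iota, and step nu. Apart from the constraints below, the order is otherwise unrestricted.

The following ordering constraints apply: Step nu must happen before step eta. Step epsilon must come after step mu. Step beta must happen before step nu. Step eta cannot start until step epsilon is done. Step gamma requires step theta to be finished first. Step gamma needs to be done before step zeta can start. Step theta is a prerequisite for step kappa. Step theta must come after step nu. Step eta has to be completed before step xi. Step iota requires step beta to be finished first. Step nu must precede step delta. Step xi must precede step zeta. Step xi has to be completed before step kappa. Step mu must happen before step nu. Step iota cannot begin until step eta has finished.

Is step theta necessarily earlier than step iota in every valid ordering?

No

Nothing in the constraints links step theta and step iota; they are unordered relative to each other.
A valid ordering placing step iota before step theta exists, so the answer is no.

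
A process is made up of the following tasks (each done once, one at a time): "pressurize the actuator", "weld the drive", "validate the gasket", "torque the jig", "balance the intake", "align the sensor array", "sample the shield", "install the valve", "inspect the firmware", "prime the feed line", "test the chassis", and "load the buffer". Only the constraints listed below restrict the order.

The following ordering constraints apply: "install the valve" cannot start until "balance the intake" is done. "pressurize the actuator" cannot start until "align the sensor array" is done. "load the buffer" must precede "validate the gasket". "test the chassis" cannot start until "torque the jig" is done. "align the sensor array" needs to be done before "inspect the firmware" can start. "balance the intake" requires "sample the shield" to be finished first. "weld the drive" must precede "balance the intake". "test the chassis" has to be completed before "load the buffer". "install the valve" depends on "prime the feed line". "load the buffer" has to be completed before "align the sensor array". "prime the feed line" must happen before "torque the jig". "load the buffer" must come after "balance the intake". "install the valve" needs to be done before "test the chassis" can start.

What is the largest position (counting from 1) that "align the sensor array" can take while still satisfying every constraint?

Following every chain forward from "align the sensor array", the tasks that must come later are "pressurize the actuator", "inspect the firmware" — 2 of them.
So at least 2 tasks follow "align the sensor array", putting "align the sensor array" no later than position 10. That position is achievable by scheduling everything else first.

10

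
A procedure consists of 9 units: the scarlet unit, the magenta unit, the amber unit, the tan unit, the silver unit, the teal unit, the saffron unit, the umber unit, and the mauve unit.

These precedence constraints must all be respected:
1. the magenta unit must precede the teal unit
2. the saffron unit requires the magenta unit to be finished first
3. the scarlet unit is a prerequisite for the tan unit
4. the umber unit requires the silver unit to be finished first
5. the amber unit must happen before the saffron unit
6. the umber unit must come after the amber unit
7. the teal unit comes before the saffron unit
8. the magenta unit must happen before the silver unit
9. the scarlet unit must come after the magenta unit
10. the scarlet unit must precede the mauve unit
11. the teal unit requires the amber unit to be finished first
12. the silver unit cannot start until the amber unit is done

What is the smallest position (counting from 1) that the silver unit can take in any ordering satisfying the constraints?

Working backwards through the constraints from the silver unit, its full set of required predecessors is the magenta unit, the amber unit — 2 of them.
So at minimum 2 units come before the silver unit, putting the silver unit no earlier than position 3. That position is achievable by scheduling exactly those predecessors first.

3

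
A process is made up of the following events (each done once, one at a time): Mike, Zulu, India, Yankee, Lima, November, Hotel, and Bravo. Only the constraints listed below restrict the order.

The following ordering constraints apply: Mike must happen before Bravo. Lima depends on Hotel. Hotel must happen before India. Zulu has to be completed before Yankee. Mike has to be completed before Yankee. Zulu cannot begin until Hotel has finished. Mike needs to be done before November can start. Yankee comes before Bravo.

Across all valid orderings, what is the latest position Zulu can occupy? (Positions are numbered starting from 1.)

6

The events that are forced after Zulu, directly or by a chain of constraints, are Yankee, Bravo. That's 2 events.
With 2 mandatory successors out of 8 events total, the latest slot for Zulu is 8−2 = 6, and it's reachable by doing all non-successors before Zulu.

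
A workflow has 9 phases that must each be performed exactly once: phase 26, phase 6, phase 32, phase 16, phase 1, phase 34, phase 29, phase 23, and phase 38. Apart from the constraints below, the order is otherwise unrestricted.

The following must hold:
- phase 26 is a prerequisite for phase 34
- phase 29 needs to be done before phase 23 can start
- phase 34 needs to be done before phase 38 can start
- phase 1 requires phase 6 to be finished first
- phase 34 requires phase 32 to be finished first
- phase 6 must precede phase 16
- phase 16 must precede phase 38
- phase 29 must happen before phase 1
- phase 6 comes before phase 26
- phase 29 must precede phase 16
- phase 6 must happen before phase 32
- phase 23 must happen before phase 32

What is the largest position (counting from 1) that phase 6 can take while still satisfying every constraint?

3

Every phase that must follow phase 6 has to come after it. Tracing all chains starting from phase 6, those phases are: phase 26, phase 32, phase 16, phase 1, phase 34, phase 38 — 6 in total.
With 6 mandatory successors out of 9 phases total, the latest slot for phase 6 is 9−6 = 3, and it's reachable by doing all non-successors before phase 6.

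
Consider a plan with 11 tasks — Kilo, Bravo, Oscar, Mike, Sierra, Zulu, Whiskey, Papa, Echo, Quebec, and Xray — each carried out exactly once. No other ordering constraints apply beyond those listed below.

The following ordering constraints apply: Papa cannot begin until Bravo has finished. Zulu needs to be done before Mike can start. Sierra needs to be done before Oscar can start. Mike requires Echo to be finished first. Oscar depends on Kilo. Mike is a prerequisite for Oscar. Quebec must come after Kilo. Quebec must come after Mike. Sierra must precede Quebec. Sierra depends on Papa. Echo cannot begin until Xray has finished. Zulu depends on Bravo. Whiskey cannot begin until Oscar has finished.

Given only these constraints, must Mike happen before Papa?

Mike and Papa are not related by any chain of constraints.
There exist valid orderings with Papa before Mike, so Mike is not required to come first.

No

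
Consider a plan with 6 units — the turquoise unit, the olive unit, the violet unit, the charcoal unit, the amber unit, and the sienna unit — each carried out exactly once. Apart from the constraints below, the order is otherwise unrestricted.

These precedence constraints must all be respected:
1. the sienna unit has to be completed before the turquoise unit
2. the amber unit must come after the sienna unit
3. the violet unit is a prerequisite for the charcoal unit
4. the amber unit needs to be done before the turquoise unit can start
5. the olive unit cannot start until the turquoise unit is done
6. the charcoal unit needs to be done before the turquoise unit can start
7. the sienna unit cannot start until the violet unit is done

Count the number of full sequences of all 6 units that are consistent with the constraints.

3

Only the violet unit has no prerequisites, so it must go first.
Systematically extending each partial ordering one unit at a time and counting, there are 3 complete orderings.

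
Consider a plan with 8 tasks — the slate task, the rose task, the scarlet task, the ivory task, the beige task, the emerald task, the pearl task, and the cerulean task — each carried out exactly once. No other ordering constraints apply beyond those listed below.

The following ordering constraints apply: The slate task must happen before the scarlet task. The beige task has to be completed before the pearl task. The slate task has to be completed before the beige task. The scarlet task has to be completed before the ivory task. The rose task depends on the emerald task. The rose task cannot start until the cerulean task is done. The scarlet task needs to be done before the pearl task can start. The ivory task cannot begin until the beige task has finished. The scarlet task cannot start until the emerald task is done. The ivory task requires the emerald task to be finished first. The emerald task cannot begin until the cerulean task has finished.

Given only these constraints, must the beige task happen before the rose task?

No chain of constraints connects the beige task to the rose task in either direction.
There exist valid orderings with the rose task before the beige task, so the beige task is not required to come first.

No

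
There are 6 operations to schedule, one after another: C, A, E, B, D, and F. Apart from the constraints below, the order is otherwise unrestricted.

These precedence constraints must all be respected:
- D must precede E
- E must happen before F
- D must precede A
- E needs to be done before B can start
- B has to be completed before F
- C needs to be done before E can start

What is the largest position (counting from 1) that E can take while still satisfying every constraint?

The operations that are forced after E, directly or by a chain of constraints, are B, F. That's 2 operations.
So at least 2 operations follow E, putting E no later than position 4. That position is achievable by scheduling everything else first.

4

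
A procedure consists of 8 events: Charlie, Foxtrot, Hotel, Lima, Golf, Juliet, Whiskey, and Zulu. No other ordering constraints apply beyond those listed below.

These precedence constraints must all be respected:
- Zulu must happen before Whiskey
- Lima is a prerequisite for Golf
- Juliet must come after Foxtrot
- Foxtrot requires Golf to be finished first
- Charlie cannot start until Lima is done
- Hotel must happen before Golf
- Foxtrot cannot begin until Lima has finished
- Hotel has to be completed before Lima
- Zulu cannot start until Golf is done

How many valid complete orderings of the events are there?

36

Hotel is the only event with nothing required before it, so every ordering starts there.
Enumerating by repeatedly choosing an available event (one whose prerequisites are all placed) gives 36 distinct complete orderings.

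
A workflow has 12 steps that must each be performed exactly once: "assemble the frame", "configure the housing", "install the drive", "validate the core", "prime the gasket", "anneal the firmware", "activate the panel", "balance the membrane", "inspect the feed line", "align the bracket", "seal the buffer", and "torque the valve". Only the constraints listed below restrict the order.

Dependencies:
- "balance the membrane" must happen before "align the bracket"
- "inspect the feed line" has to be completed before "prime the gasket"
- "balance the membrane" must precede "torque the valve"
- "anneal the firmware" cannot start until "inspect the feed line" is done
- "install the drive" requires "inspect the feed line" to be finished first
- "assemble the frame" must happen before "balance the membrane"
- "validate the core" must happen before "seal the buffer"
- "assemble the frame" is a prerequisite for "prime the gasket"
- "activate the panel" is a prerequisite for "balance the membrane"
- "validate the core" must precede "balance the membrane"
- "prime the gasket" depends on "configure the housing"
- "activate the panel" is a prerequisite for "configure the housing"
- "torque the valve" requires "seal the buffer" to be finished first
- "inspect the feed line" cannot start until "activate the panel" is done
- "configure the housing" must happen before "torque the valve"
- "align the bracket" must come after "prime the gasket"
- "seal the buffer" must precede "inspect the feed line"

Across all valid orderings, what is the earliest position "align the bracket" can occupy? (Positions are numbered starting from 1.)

The steps that are forced before "align the bracket", directly or transitively, are "assemble the frame", "configure the housing", "validate the core", "prime the gasket", "activate the panel", "balance the membrane", "inspect the feed line", "seal the buffer". That's 8 steps.
With 8 mandatory predecessors, the earliest "align the bracket" can sit is position 8+1 = 9, and placing just those 8 first achieves it.

9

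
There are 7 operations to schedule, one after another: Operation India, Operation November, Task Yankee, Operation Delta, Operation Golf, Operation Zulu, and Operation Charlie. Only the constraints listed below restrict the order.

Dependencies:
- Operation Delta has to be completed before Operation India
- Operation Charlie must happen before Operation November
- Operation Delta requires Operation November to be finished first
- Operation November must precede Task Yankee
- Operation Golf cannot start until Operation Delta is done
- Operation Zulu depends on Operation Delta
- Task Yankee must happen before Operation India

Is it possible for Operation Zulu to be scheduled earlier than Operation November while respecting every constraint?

No

There is a dependency chain Operation November → Operation Delta → Operation Zulu, so Operation Zulu always comes after Operation November.
Hence Operation Zulu can never be scheduled before Operation November.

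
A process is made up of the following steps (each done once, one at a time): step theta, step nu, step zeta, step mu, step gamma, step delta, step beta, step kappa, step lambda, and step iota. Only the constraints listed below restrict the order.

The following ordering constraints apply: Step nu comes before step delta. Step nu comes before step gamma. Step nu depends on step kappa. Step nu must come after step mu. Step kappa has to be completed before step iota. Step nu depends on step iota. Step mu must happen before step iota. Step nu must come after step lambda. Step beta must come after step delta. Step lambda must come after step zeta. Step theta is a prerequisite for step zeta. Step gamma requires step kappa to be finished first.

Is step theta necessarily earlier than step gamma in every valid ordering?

Yes

There is a constraint chain step theta → step zeta → step lambda → step nu → step gamma.
That forces step theta before step gamma in every valid schedule.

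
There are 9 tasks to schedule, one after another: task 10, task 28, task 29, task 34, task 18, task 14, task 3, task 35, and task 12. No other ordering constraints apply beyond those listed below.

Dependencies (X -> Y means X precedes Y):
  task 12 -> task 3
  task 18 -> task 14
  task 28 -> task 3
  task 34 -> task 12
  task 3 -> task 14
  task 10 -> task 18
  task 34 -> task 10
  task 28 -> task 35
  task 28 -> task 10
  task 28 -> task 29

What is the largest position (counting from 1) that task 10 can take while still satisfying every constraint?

The tasks that are forced after task 10, directly or by a chain of constraints, are task 18, task 14. That's 2 tasks.
So at least 2 tasks follow task 10, putting task 10 no later than position 7. That position is achievable by scheduling everything else first.

7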